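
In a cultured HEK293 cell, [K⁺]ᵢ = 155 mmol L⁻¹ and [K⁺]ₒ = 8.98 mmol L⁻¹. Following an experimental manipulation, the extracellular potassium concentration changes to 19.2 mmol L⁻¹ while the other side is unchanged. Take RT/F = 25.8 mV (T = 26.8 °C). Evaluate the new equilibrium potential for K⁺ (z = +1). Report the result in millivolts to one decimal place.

After the shift: [K⁺]_out = 19.2, [K⁺]_in = 155 mmol L⁻¹.
E_new = (25.8/1)·ln(19.2/155) = 25.80 · (-2.0885) = -53.88 mV

-53.9 mV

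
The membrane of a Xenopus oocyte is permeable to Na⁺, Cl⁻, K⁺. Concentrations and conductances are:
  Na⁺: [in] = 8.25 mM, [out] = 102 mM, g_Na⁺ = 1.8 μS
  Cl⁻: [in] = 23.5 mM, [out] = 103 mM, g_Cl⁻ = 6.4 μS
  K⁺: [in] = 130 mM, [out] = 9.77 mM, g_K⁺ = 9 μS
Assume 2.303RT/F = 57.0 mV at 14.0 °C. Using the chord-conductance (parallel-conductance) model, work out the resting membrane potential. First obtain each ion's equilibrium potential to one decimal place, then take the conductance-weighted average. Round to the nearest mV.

-41 mV

E_Na⁺ = (57.0/1)·log₁₀(102/8.25) = 62.3 mV
E_Cl⁻ = (57.0/-1)·log₁₀(103/23.5) = -36.6 mV
E_K⁺ = (57.0/1)·log₁₀(9.77/130) = -64.1 mV
Vm = (Σ gᵢEᵢ)/(Σ gᵢ) = (1.8·62.3 + 6.4·-36.6 + 9·-64.1) / (1.8 + 6.4 + 9)
= -699.00 / 17.2 = -40.64 mV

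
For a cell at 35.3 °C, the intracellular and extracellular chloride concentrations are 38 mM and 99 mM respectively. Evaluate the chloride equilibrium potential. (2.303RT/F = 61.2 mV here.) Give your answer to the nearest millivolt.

-25 mV

E = (61.2/z) · log₁₀([Cl⁻]_out/[Cl⁻]_in) with z = -1.
For an anion, dividing by z = -1 reverses the sign.
= (61.2/-1) · log₁₀(99/38) = -61.20 · log₁₀(2.605)
= -61.20 · (0.4159) = -25.45 mV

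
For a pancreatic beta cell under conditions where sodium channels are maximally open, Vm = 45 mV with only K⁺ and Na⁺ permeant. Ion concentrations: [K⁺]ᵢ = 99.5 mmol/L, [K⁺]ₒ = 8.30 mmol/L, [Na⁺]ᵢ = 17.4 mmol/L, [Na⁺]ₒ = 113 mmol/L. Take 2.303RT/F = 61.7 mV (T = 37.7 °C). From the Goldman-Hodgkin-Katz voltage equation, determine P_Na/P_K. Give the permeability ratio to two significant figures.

Let α = P_Na/P_K. GHK: Vm = 61.7·log₁₀[(Kₒ + α·Naₒ)/(Kᵢ + α·Naᵢ)].
10^(Vm/61.7) = 10^(45.0/61.7) = 5.3621
So 5.3621·(Kᵢ + α·Naᵢ) = Kₒ + α·Naₒ → α = (5.3621·99.5 − 8.3) / (113.0 − 5.3621·17.4)
α = (533.5 − 8.3) / (113.0 − 93.3) = 525.2/19.7 = 26.66

27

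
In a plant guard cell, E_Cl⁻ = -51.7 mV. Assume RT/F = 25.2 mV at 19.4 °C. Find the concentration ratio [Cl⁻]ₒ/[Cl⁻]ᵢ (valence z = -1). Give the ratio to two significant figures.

ln([out]/[in]) = E·z/(25.2) = -51.7 × -1 / 25.2 = 2.0516
[out]/[in] = e^(2.0516) = 7.78

7.8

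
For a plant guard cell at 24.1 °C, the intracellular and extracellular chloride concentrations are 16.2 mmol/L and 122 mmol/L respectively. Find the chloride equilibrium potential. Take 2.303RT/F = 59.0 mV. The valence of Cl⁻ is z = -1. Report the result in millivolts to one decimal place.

E = (59.0/z) · log₁₀([Cl⁻]_out/[Cl⁻]_in) with z = -1.
For an anion, dividing by z = -1 reverses the sign.
= (59.0/-1) · log₁₀(122/16.2) = -59.00 · log₁₀(7.531)
= -59.00 · (0.8768) = -51.73 mV

-51.7 mV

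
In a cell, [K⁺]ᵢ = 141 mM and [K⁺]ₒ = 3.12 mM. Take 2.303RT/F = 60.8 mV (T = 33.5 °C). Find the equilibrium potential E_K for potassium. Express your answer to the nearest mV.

E = (60.8/z) · log₁₀([K⁺]_out/[K⁺]_in) with z = +1.
= (60.8/1) · log₁₀(3.12/141) = 60.80 · log₁₀(0.02213)
= 60.80 · (-1.6551) = -100.63 mV

-101 mV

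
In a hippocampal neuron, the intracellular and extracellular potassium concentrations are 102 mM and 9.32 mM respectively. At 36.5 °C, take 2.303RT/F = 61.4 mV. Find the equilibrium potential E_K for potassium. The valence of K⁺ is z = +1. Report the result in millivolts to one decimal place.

-63.8 mV

E = (61.4/z) · log₁₀([K⁺]_out/[K⁺]_in) with z = +1.
= (61.4/1) · log₁₀(9.32/102) = 61.40 · log₁₀(0.09137)
= 61.40 · (-1.0392) = -63.81 mV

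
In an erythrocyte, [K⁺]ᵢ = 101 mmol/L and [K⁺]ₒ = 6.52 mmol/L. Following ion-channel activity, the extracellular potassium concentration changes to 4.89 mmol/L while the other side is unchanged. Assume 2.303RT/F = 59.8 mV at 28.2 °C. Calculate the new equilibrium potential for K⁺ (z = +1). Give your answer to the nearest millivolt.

-79 mV

After the shift: [K⁺]_out = 4.89, [K⁺]_in = 101 mmol/L.
E_new = (59.8/1)·log₁₀(4.89/101) = 59.80 · (-1.3150) = -78.64 mV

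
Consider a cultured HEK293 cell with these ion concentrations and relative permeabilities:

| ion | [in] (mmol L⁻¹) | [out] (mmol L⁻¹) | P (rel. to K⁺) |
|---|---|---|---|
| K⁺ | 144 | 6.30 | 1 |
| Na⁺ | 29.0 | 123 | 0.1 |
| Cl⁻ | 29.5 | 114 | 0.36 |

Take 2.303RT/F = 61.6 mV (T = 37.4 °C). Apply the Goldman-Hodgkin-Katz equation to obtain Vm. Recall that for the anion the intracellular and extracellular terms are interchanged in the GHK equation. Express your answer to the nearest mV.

Vm = 61.6 · log₁₀[(Σ P·[cation]ₒ + Σ P·[anion]ᵢ) / (Σ P·[cation]ᵢ + Σ P·[anion]ₒ)]
Numerator = 1×6.30 + 0.1×123 + 0.36×29.5 = 29.22
Denominator = 1×144 + 0.1×29.0 + 0.36×114 = 187.9
Vm = 61.6 · log₁₀(0.15548) = 61.6 × (-0.8083) = -49.79 mV

-50 mV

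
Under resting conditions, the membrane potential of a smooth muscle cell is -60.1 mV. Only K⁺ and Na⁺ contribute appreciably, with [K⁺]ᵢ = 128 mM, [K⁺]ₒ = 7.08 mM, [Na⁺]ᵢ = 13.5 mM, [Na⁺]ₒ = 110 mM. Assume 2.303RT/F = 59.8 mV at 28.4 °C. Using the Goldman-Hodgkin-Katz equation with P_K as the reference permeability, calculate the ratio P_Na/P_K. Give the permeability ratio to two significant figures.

0.051

Let α = P_Na/P_K. GHK: Vm = 59.8·log₁₀[(Kₒ + α·Naₒ)/(Kᵢ + α·Naᵢ)].
10^(Vm/59.8) = 10^(-60.1/59.8) = 0.098852
So 0.098852·(Kᵢ + α·Naᵢ) = Kₒ + α·Naₒ → α = (0.098852·128.0 − 7.08) / (110.0 − 0.098852·13.5)
α = (12.65 − 7.08) / (110.0 − 1.334) = 5.573/108.7 = 0.05129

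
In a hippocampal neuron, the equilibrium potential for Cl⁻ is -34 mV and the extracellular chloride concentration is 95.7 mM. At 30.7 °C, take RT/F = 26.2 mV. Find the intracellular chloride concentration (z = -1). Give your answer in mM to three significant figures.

26.1 mM

Nernst: E = (26.2/-1) · ln([out]/[in]), so ln([out]/[in]) = -34.0 × -1 / 26.2 = 1.2977.
[out]/[in] = e^(1.2977) = 3.661.
[in] = 95.7 / 3.661 = 26.14 mM.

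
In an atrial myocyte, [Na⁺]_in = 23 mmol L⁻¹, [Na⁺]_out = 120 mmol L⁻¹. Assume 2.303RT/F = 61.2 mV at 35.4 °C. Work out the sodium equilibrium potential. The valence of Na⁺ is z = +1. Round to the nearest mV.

44 mV

E = (61.2/z) · log₁₀([Na⁺]_out/[Na⁺]_in) with z = +1.
= (61.2/1) · log₁₀(120/23) = 61.20 · log₁₀(5.217)
= 61.20 · (0.7175) = 43.91 mV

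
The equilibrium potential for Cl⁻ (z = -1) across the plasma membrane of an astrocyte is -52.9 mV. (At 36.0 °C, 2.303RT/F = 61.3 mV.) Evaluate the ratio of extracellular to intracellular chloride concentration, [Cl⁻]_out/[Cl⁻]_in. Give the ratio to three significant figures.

7.29

log₁₀([out]/[in]) = E·z/(61.3) = -52.9 × -1 / 61.3 = 0.8630
[out]/[in] = 10^(0.8630) = 7.294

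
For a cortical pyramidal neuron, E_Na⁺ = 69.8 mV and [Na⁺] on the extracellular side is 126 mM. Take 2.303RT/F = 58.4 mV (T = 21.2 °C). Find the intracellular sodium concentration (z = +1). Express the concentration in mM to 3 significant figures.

Nernst: E = (58.4/1) · log₁₀([out]/[in]), so log₁₀([out]/[in]) = 69.8 × 1 / 58.4 = 1.1952.
[out]/[in] = 10^(1.1952) = 15.67.
[in] = 126 / 15.67 = 8.038 mM.

8.04 mM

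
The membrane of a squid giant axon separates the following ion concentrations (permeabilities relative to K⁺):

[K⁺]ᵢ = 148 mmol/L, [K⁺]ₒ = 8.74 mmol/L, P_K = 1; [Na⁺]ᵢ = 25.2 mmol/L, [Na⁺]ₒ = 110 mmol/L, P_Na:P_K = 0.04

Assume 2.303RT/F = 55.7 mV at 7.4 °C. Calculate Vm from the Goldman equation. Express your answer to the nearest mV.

-59 mV

Vm = 55.7 · log₁₀[(Σ P·[cation]ₒ + Σ P·[anion]ᵢ) / (Σ P·[cation]ᵢ + Σ P·[anion]ₒ)]
Numerator = 1×8.74 + 0.04×110 = 13.14
Denominator = 1×148 + 0.04×25.2 = 149
Vm = 55.7 · log₁₀(0.088183) = 55.7 × (-1.0546) = -58.74 mV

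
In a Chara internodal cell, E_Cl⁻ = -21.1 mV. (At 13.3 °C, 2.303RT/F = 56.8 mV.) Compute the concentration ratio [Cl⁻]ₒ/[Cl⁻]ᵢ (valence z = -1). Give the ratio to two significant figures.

log₁₀([out]/[in]) = E·z/(56.8) = -21.1 × -1 / 56.8 = 0.3715
[out]/[in] = 10^(0.3715) = 2.352

2.4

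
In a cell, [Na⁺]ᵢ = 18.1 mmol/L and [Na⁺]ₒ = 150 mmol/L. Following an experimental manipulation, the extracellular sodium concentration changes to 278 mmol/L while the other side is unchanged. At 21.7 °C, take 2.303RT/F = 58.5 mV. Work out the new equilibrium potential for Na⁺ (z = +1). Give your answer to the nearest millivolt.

After the shift: [Na⁺]_out = 278, [Na⁺]_in = 18.1 mmol/L.
E_new = (58.5/1)·log₁₀(278/18.1) = 58.50 · (1.1864) = 69.40 mV

69 mV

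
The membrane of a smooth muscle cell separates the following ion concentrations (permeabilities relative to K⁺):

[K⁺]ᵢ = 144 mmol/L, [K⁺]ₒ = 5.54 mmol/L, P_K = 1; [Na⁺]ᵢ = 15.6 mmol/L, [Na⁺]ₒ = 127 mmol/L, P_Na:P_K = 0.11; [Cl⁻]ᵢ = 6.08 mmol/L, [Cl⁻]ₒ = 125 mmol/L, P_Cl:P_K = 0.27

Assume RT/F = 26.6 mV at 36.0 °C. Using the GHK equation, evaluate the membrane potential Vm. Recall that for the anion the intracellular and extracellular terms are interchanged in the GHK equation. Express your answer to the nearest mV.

-57 mV

Vm = 26.6 · ln[(Σ P·[cation]ₒ + Σ P·[anion]ᵢ) / (Σ P·[cation]ᵢ + Σ P·[anion]ₒ)]
Numerator = 1×5.54 + 0.11×127 + 0.27×6.08 = 21.15
Denominator = 1×144 + 0.11×15.6 + 0.27×125 = 179.5
Vm = 26.6 · ln(0.11786) = 26.6 × (-2.1383) = -56.88 mV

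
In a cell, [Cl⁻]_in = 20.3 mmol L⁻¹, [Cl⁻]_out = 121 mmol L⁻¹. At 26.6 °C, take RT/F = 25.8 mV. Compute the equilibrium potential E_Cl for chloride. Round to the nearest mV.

-46 mV

E = (25.8/z) · ln([Cl⁻]_out/[Cl⁻]_in) with z = -1.
For an anion, dividing by z = -1 reverses the sign.
= (25.8/-1) · ln(121/20.3) = -25.80 · ln(5.961)
= -25.80 · (1.7852) = -46.06 mV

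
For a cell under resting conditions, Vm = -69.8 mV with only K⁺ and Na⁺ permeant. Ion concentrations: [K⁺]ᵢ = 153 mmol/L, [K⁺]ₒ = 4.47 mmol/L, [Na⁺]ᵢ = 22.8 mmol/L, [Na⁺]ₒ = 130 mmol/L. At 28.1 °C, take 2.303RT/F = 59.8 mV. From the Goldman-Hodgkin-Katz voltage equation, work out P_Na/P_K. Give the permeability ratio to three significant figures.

Let α = P_Na/P_K. GHK: Vm = 59.8·log₁₀[(Kₒ + α·Naₒ)/(Kᵢ + α·Naᵢ)].
10^(Vm/59.8) = 10^(-69.8/59.8) = 0.068042
So 0.068042·(Kᵢ + α·Naᵢ) = Kₒ + α·Naₒ → α = (0.068042·153.0 − 4.47) / (130.0 − 0.068042·22.8)
α = (10.41 − 4.47) / (130.0 − 1.551) = 5.94/128.4 = 0.04625

0.0462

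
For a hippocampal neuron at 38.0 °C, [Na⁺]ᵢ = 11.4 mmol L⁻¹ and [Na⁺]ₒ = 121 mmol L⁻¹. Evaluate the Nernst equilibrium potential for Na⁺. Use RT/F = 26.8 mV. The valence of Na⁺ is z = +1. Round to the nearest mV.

63 mV

E = (26.8/z) · ln([Na⁺]_out/[Na⁺]_in) with z = +1.
= (26.8/1) · ln(121/11.4) = 26.80 · ln(10.61)
= 26.80 · (2.3622) = 63.31 mV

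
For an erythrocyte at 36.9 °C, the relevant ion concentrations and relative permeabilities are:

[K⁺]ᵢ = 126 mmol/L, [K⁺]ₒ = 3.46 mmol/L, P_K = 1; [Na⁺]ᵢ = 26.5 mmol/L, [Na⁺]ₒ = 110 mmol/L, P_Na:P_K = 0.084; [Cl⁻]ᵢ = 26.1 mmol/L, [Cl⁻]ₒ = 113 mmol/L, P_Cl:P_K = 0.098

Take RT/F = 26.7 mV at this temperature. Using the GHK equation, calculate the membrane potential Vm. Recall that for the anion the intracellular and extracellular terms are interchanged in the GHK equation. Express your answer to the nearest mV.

-59 mV

Vm = 26.7 · ln[(Σ P·[cation]ₒ + Σ P·[anion]ᵢ) / (Σ P·[cation]ᵢ + Σ P·[anion]ₒ)]
Numerator = 1×3.46 + 0.084×110 + 0.098×26.1 = 15.26
Denominator = 1×126 + 0.084×26.5 + 0.098×113 = 139.3
Vm = 26.7 · ln(0.10953) = 26.7 × (-2.2115) = -59.05 mV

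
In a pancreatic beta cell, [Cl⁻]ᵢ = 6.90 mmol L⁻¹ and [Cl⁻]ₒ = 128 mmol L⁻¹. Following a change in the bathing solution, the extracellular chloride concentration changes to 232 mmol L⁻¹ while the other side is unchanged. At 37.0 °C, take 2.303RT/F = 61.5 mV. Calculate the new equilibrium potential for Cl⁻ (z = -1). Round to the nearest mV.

-94 mV

After the shift: [Cl⁻]_out = 232, [Cl⁻]_in = 6.90 mmol L⁻¹.
E_new = (61.5/-1)·log₁₀(232/6.90) = -61.50 · (1.5266) = -93.89 mV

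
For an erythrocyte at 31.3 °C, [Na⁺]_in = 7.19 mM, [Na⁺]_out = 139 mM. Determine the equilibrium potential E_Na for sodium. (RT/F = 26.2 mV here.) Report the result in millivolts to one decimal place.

E = (26.2/z) · ln([Na⁺]_out/[Na⁺]_in) with z = +1.
= (26.2/1) · ln(139/7.19) = 26.20 · ln(19.33)
= 26.20 · (2.9618) = 77.60 mV

77.6 mV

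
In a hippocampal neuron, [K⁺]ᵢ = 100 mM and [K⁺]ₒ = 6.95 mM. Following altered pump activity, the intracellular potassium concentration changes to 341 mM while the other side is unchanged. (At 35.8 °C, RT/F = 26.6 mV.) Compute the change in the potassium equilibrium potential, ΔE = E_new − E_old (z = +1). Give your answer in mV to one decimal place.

E_old = (26.6/1)·ln(6.95/100) = -70.93 mV
E_new = (26.6/1)·ln(6.95/341) = -103.56 mV
ΔE = -103.56 − (-70.93) = -32.63 mV

-32.6 mV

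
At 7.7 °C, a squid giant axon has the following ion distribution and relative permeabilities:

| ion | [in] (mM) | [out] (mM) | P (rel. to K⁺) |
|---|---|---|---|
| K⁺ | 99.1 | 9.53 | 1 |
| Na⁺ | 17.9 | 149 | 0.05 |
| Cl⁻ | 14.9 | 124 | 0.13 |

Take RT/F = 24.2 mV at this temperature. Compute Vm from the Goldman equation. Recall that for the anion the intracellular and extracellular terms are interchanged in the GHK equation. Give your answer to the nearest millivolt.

Vm = 24.2 · ln[(Σ P·[cation]ₒ + Σ P·[anion]ᵢ) / (Σ P·[cation]ᵢ + Σ P·[anion]ₒ)]
Numerator = 1×9.53 + 0.05×149 + 0.13×14.9 = 18.92
Denominator = 1×99.1 + 0.05×17.9 + 0.13×124 = 116.1
Vm = 24.2 · ln(0.16292) = 24.2 × (-1.8145) = -43.91 mV

-44 mV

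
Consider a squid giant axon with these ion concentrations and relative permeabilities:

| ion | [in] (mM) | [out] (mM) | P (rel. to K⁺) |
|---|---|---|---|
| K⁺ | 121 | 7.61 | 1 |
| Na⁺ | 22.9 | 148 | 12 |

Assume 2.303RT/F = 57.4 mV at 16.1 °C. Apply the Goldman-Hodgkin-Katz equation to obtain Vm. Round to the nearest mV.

38 mV

Vm = 57.4 · log₁₀[(Σ P·[cation]ₒ + Σ P·[anion]ᵢ) / (Σ P·[cation]ᵢ + Σ P·[anion]ₒ)]
Numerator = 1×7.61 + 12×148 = 1784
Denominator = 1×121 + 12×22.9 = 395.8
Vm = 57.4 · log₁₀(4.5063) = 57.4 × (0.6538) = 37.53 mV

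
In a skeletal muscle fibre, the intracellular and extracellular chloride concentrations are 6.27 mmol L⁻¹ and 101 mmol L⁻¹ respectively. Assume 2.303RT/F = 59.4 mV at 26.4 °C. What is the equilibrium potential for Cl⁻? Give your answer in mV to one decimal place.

-71.7 mV

E = (59.4/z) · log₁₀([Cl⁻]_out/[Cl⁻]_in) with z = -1.
For an anion, dividing by z = -1 reverses the sign.
= (59.4/-1) · log₁₀(101/6.27) = -59.40 · log₁₀(16.11)
= -59.40 · (1.2071) = -71.70 mV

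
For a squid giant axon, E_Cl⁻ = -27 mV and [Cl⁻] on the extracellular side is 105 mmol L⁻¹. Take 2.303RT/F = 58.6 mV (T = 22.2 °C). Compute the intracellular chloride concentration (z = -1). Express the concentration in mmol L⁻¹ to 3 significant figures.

Nernst: E = (58.6/-1) · log₁₀([out]/[in]), so log₁₀([out]/[in]) = -27.0 × -1 / 58.6 = 0.4608.
[out]/[in] = 10^(0.4608) = 2.889.
[in] = 105 / 2.889 = 36.34 mmol L⁻¹.

36.3 mmol L⁻¹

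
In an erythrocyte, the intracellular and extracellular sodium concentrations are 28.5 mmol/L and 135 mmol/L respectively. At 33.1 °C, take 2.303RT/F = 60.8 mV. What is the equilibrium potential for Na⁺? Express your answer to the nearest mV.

41 mV

E = (60.8/z) · log₁₀([Na⁺]_out/[Na⁺]_in) with z = +1.
= (60.8/1) · log₁₀(135/28.5) = 60.80 · log₁₀(4.737)
= 60.80 · (0.6755) = 41.07 mV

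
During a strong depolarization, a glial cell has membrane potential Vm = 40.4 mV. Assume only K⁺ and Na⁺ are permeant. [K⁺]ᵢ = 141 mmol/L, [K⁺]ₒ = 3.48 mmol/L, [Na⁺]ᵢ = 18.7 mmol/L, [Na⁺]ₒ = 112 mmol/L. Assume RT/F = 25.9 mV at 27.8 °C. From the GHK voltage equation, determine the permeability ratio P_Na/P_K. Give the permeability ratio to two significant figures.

Let α = P_Na/P_K. GHK: Vm = 25.9·ln[(Kₒ + α·Naₒ)/(Kᵢ + α·Naᵢ)].
e^(Vm/25.9) = e^(40.4/25.9) = 4.7581
So 4.7581·(Kᵢ + α·Naᵢ) = Kₒ + α·Naₒ → α = (4.7581·141.0 − 3.48) / (112.0 − 4.7581·18.7)
α = (670.9 − 3.48) / (112.0 − 88.98) = 667.4/23.02 = 28.99

29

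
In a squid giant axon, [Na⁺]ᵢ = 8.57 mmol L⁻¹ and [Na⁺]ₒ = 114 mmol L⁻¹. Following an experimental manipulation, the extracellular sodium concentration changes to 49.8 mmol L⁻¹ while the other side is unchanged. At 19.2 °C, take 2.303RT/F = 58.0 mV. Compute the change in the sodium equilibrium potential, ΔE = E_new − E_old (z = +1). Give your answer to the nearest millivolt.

-21 mV

E_old = (58.0/1)·log₁₀(114/8.57) = 65.19 mV
E_new = (58.0/1)·log₁₀(49.8/8.57) = 44.33 mV
ΔE = 44.33 − (65.19) = -20.86 mV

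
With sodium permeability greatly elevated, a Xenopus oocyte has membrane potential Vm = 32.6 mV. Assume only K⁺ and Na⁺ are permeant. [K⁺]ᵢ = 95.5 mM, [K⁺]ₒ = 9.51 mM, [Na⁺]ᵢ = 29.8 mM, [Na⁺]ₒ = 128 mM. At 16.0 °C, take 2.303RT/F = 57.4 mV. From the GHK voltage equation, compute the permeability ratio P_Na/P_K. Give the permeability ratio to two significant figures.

Let α = P_Na/P_K. GHK: Vm = 57.4·log₁₀[(Kₒ + α·Naₒ)/(Kᵢ + α·Naᵢ)].
10^(Vm/57.4) = 10^(32.6/57.4) = 3.6978
So 3.6978·(Kᵢ + α·Naᵢ) = Kₒ + α·Naₒ → α = (3.6978·95.5 − 9.51) / (128.0 − 3.6978·29.8)
α = (353.1 − 9.51) / (128.0 − 110.2) = 343.6/17.81 = 19.3

19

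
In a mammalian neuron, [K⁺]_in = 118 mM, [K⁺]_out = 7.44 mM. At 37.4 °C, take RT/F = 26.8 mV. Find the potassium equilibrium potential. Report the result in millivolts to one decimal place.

E = (26.8/z) · ln([K⁺]_out/[K⁺]_in) with z = +1.
= (26.8/1) · ln(7.44/118) = 26.80 · ln(0.06305)
= 26.80 · (-2.7638) = -74.07 mV

-74.1 mV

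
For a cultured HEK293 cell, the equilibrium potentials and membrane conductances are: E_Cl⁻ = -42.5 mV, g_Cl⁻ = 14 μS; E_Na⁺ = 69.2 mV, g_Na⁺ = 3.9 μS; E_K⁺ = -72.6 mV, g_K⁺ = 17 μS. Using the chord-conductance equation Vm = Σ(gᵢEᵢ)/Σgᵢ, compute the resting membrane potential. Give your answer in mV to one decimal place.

Σ gᵢEᵢ = 14·(-42.5) + 3.9·(69.2) + 17·(-72.6) = -1559.32
Σ gᵢ = 14 + 3.9 + 17 = 34.9
Vm = -1559.32 / 34.9 = -44.68 mV

-44.7 mV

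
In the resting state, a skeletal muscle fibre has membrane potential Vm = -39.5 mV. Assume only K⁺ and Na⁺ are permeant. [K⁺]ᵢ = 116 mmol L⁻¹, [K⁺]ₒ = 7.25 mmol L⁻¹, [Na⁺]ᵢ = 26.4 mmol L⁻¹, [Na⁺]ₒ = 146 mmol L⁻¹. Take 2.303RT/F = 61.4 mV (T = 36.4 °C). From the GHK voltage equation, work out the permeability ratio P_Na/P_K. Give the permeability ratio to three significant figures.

0.137

Let α = P_Na/P_K. GHK: Vm = 61.4·log₁₀[(Kₒ + α·Naₒ)/(Kᵢ + α·Naᵢ)].
10^(Vm/61.4) = 10^(-39.5/61.4) = 0.22734
So 0.22734·(Kᵢ + α·Naᵢ) = Kₒ + α·Naₒ → α = (0.22734·116.0 − 7.25) / (146.0 − 0.22734·26.4)
α = (26.37 − 7.25) / (146.0 − 6.002) = 19.12/140 = 0.1366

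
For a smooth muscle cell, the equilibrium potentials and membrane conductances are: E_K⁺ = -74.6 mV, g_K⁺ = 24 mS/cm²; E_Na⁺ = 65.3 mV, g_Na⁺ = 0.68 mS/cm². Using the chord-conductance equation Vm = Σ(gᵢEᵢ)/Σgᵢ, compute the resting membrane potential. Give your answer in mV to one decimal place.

Σ gᵢEᵢ = 24·(-74.6) + 0.68·(65.3) = -1746.00
Σ gᵢ = 24 + 0.68 = 24.68
Vm = -1746.00 / 24.68 = -70.75 mV

-70.7 mV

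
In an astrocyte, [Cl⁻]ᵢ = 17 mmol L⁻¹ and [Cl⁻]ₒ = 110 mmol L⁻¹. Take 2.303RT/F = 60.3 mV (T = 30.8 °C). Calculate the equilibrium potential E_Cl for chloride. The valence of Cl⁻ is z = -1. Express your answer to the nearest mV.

E = (60.3/z) · log₁₀([Cl⁻]_out/[Cl⁻]_in) with z = -1.
For an anion, dividing by z = -1 reverses the sign.
= (60.3/-1) · log₁₀(110/17) = -60.30 · log₁₀(6.471)
= -60.30 · (0.8109) = -48.90 mV

-49 mV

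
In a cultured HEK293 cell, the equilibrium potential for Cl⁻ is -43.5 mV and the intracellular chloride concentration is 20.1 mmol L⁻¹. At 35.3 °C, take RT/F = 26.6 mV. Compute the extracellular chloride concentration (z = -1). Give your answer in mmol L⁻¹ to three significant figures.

Nernst: E = (26.6/-1) · ln([out]/[in]), so ln([out]/[in]) = -43.5 × -1 / 26.6 = 1.6353.
[out]/[in] = e^(1.6353) = 5.131.
[out] = 5.131 × 20.1 = 103.1 mmol L⁻¹.

103 mmol L⁻¹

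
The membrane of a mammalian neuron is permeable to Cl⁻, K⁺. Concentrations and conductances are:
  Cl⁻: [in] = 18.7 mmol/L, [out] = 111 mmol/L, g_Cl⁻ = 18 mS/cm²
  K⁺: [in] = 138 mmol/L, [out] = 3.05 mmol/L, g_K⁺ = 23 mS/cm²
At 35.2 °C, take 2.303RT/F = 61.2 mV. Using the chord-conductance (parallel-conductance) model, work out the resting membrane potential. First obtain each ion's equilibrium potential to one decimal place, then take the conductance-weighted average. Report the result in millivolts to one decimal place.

E_Cl⁻ = (61.2/-1)·log₁₀(111/18.7) = -47.3 mV
E_K⁺ = (61.2/1)·log₁₀(3.05/138) = -101.3 mV
Vm = (Σ gᵢEᵢ)/(Σ gᵢ) = (18·-47.3 + 23·-101.3) / (18 + 23)
= -3181.30 / 41 = -77.59 mV

-77.6 mV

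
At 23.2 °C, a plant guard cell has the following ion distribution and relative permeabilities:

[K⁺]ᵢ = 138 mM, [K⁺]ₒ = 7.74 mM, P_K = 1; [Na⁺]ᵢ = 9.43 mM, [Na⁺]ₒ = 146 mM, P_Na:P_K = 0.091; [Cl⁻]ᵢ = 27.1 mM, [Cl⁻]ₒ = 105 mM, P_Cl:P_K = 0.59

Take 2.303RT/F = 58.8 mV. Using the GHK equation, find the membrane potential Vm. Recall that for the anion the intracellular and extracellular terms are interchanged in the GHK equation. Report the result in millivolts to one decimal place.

Vm = 58.8 · log₁₀[(Σ P·[cation]ₒ + Σ P·[anion]ᵢ) / (Σ P·[cation]ᵢ + Σ P·[anion]ₒ)]
Numerator = 1×7.74 + 0.091×146 + 0.59×27.1 = 37.02
Denominator = 1×138 + 0.091×9.43 + 0.59×105 = 200.8
Vm = 58.8 · log₁₀(0.18433) = 58.8 × (-0.7344) = -43.18 mV

-43.2 mV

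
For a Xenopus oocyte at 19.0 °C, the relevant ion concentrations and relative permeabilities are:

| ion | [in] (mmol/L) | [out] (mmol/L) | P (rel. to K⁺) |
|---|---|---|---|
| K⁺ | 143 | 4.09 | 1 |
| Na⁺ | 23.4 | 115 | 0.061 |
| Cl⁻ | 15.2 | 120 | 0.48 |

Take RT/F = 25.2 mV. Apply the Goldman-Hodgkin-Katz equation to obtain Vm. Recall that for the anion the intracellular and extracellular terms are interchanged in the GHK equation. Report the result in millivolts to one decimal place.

-60.4 mV

Vm = 25.2 · ln[(Σ P·[cation]ₒ + Σ P·[anion]ᵢ) / (Σ P·[cation]ᵢ + Σ P·[anion]ₒ)]
Numerator = 1×4.09 + 0.061×115 + 0.48×15.2 = 18.4
Denominator = 1×143 + 0.061×23.4 + 0.48×120 = 202
Vm = 25.2 · ln(0.091082) = 25.2 × (-2.3960) = -60.38 mV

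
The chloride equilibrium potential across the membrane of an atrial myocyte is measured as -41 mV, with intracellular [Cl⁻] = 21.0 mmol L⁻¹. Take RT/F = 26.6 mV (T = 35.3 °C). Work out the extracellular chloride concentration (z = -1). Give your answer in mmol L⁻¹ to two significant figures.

Nernst: E = (26.6/-1) · ln([out]/[in]), so ln([out]/[in]) = -41.0 × -1 / 26.6 = 1.5414.
[out]/[in] = e^(1.5414) = 4.671.
[out] = 4.671 × 21.0 = 98.09 mmol L⁻¹.

98 mmol L⁻¹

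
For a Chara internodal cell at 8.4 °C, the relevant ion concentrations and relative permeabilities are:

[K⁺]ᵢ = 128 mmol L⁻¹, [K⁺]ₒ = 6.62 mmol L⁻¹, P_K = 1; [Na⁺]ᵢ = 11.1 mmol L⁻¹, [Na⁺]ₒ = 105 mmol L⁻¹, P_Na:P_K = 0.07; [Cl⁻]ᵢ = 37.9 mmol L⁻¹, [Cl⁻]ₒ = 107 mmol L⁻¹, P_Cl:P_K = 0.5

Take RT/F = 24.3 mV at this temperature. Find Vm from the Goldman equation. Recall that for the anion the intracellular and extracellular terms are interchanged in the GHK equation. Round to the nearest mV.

Vm = 24.3 · ln[(Σ P·[cation]ₒ + Σ P·[anion]ᵢ) / (Σ P·[cation]ᵢ + Σ P·[anion]ₒ)]
Numerator = 1×6.62 + 0.07×105 + 0.5×37.9 = 32.92
Denominator = 1×128 + 0.07×11.1 + 0.5×107 = 182.3
Vm = 24.3 · ln(0.1806) = 24.3 × (-1.7114) = -41.59 mV

-42 mV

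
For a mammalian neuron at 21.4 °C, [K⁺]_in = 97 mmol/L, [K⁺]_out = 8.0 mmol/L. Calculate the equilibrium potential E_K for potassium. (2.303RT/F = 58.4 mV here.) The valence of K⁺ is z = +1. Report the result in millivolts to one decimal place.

-63.3 mV

E = (58.4/z) · log₁₀([K⁺]_out/[K⁺]_in) with z = +1.
= (58.4/1) · log₁₀(8.0/97) = 58.40 · log₁₀(0.08247)
= 58.40 · (-1.0837) = -63.29 mV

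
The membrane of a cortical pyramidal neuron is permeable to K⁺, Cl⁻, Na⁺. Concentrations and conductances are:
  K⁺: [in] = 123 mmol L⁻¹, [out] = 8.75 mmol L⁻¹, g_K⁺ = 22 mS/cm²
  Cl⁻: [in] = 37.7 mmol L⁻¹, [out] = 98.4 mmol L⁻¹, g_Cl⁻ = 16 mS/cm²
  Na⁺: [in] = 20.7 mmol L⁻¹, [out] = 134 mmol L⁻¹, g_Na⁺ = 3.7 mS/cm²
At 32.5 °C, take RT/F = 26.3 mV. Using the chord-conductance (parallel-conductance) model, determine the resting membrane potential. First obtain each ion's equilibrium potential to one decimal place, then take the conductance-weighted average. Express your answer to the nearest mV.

-42 mV

E_K⁺ = (26.3/1)·ln(8.75/123) = -69.5 mV
E_Cl⁻ = (26.3/-1)·ln(98.4/37.7) = -25.2 mV
E_Na⁺ = (26.3/1)·ln(134/20.7) = 49.1 mV
Vm = (Σ gᵢEᵢ)/(Σ gᵢ) = (22·-69.5 + 16·-25.2 + 3.7·49.1) / (22 + 16 + 3.7)
= -1750.53 / 41.7 = -41.98 mV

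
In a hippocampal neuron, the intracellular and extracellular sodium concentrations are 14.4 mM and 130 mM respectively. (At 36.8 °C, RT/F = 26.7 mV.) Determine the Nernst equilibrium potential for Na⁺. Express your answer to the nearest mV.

E = (26.7/z) · ln([Na⁺]_out/[Na⁺]_in) with z = +1.
= (26.7/1) · ln(130/14.4) = 26.70 · ln(9.028)
= 26.70 · (2.2003) = 58.75 mV

59 mV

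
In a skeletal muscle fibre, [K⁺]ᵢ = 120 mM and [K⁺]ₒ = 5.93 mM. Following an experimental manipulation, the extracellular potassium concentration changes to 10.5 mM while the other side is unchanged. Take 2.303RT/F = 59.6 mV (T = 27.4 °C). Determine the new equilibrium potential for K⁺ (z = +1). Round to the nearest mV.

After the shift: [K⁺]_out = 10.5, [K⁺]_in = 120 mM.
E_new = (59.6/1)·log₁₀(10.5/120) = 59.60 · (-1.0580) = -63.06 mV

-63 mV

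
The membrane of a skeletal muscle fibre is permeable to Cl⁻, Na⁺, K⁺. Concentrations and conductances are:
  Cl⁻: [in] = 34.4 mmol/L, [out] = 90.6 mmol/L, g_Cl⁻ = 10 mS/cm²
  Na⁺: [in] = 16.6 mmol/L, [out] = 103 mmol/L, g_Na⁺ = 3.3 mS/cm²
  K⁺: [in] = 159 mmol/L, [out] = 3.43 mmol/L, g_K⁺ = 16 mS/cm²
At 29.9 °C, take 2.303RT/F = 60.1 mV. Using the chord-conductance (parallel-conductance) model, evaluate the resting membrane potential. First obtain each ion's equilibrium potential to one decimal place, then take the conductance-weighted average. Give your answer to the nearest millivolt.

-58 mV

E_Cl⁻ = (60.1/-1)·log₁₀(90.6/34.4) = -25.3 mV
E_Na⁺ = (60.1/1)·log₁₀(103/16.6) = 47.6 mV
E_K⁺ = (60.1/1)·log₁₀(3.43/159) = -100.1 mV
Vm = (Σ gᵢEᵢ)/(Σ gᵢ) = (10·-25.3 + 3.3·47.6 + 16·-100.1) / (10 + 3.3 + 16)
= -1697.52 / 29.3 = -57.94 mV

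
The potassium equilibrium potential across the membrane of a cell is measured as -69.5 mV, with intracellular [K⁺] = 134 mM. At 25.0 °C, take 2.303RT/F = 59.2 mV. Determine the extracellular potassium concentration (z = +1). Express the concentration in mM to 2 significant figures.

Nernst: E = (59.2/1) · log₁₀([out]/[in]), so log₁₀([out]/[in]) = -69.5 × 1 / 59.2 = -1.1740.
[out]/[in] = 10^(-1.1740) = 0.06699.
[out] = 0.06699 × 134 = 8.977 mM.

9.0 mM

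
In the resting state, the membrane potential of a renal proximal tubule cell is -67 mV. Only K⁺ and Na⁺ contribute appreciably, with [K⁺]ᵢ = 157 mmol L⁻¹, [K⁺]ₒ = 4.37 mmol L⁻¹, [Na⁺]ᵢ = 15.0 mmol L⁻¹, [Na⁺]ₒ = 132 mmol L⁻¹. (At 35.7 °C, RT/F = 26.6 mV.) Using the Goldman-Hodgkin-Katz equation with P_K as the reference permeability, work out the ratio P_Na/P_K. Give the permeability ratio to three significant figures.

0.0633

Let α = P_Na/P_K. GHK: Vm = 26.6·ln[(Kₒ + α·Naₒ)/(Kᵢ + α·Naᵢ)].
e^(Vm/26.6) = e^(-67.0/26.6) = 0.080556
So 0.080556·(Kᵢ + α·Naᵢ) = Kₒ + α·Naₒ → α = (0.080556·157.0 − 4.37) / (132.0 − 0.080556·15.0)
α = (12.65 − 4.37) / (132.0 − 1.208) = 8.277/130.8 = 0.06329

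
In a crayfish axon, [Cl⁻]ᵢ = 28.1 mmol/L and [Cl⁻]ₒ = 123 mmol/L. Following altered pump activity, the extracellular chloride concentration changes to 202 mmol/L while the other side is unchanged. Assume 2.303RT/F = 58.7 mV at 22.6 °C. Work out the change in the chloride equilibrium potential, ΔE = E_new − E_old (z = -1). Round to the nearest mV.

E_old = (58.7/-1)·log₁₀(123/28.1) = -37.64 mV
E_new = (58.7/-1)·log₁₀(202/28.1) = -50.29 mV
ΔE = -50.29 − (-37.64) = -12.65 mV

-13 mV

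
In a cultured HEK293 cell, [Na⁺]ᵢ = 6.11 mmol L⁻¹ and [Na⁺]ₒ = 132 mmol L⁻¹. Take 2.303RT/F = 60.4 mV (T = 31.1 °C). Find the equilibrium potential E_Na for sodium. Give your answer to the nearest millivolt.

E = (60.4/z) · log₁₀([Na⁺]_out/[Na⁺]_in) with z = +1.
= (60.4/1) · log₁₀(132/6.11) = 60.40 · log₁₀(21.6)
= 60.40 · (1.3345) = 80.61 mV

81 mV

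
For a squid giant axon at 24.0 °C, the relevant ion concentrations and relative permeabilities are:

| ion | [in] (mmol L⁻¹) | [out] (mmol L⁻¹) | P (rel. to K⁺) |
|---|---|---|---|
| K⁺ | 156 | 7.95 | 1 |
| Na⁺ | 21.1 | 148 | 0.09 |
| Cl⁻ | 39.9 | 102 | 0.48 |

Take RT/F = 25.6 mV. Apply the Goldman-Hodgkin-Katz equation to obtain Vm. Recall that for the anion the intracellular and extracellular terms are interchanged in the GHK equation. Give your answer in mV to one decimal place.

-41.8 mV

Vm = 25.6 · ln[(Σ P·[cation]ₒ + Σ P·[anion]ᵢ) / (Σ P·[cation]ᵢ + Σ P·[anion]ₒ)]
Numerator = 1×7.95 + 0.09×148 + 0.48×39.9 = 40.42
Denominator = 1×156 + 0.09×21.1 + 0.48×102 = 206.9
Vm = 25.6 · ln(0.19541) = 25.6 × (-1.6327) = -41.80 mV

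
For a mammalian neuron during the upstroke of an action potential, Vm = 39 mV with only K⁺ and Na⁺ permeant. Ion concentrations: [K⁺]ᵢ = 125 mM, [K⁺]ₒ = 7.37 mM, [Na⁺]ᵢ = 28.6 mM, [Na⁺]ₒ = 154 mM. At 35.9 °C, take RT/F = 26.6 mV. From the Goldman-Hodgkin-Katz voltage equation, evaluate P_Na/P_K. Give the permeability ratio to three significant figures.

17.8

Let α = P_Na/P_K. GHK: Vm = 26.6·ln[(Kₒ + α·Naₒ)/(Kᵢ + α·Naᵢ)].
e^(Vm/26.6) = e^(39.0/26.6) = 4.3326
So 4.3326·(Kᵢ + α·Naᵢ) = Kₒ + α·Naₒ → α = (4.3326·125.0 − 7.37) / (154.0 − 4.3326·28.6)
α = (541.6 − 7.37) / (154.0 − 123.9) = 534.2/30.09 = 17.75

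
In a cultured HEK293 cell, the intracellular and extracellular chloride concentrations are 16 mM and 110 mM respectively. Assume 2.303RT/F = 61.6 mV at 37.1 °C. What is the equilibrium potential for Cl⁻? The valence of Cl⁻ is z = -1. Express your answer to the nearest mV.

E = (61.6/z) · log₁₀([Cl⁻]_out/[Cl⁻]_in) with z = -1.
For an anion, dividing by z = -1 reverses the sign.
= (61.6/-1) · log₁₀(110/16) = -61.60 · log₁₀(6.875)
= -61.60 · (0.8373) = -51.58 mV

-52 mV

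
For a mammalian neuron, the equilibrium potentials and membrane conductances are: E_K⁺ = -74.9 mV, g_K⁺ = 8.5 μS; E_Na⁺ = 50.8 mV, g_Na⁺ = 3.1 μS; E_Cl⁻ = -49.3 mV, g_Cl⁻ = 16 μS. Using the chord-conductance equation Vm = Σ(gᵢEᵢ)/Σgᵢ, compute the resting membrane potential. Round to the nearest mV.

Σ gᵢEᵢ = 8.5·(-74.9) + 3.1·(50.8) + 16·(-49.3) = -1267.97
Σ gᵢ = 8.5 + 3.1 + 16 = 27.6
Vm = -1267.97 / 27.6 = -45.94 mV

-46 mV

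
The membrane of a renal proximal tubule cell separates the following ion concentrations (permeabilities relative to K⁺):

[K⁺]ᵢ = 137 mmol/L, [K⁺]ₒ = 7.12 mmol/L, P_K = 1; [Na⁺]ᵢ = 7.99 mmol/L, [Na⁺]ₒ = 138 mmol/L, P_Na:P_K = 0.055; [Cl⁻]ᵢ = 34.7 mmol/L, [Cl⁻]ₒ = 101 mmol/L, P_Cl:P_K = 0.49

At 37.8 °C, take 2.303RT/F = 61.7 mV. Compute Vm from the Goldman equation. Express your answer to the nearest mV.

Vm = 61.7 · log₁₀[(Σ P·[cation]ₒ + Σ P·[anion]ᵢ) / (Σ P·[cation]ᵢ + Σ P·[anion]ₒ)]
Numerator = 1×7.12 + 0.055×138 + 0.49×34.7 = 31.71
Denominator = 1×137 + 0.055×7.99 + 0.49×101 = 186.9
Vm = 61.7 · log₁₀(0.16965) = 61.7 × (-0.7704) = -47.54 mV

-48 mV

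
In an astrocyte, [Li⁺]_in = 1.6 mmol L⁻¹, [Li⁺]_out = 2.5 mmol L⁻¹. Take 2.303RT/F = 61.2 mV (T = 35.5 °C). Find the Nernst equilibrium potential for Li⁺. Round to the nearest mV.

12 mV

E = (61.2/z) · log₁₀([Li⁺]_out/[Li⁺]_in) with z = +1.
= (61.2/1) · log₁₀(2.5/1.6) = 61.20 · log₁₀(1.562)
= 61.20 · (0.1938) = 11.86 mV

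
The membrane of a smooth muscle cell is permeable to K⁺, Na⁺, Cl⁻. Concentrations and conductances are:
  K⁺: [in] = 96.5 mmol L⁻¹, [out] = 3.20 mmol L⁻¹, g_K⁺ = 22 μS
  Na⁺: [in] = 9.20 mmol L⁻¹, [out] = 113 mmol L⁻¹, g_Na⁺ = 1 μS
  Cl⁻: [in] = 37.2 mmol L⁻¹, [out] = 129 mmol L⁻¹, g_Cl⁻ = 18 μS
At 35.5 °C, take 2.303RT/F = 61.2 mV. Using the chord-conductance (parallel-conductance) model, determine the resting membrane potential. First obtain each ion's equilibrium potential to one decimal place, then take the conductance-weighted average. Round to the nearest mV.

E_K⁺ = (61.2/1)·log₁₀(3.20/96.5) = -90.5 mV
E_Na⁺ = (61.2/1)·log₁₀(113/9.20) = 66.7 mV
E_Cl⁻ = (61.2/-1)·log₁₀(129/37.2) = -33.1 mV
Vm = (Σ gᵢEᵢ)/(Σ gᵢ) = (22·-90.5 + 1·66.7 + 18·-33.1) / (22 + 1 + 18)
= -2520.10 / 41 = -61.47 mV

-61 mV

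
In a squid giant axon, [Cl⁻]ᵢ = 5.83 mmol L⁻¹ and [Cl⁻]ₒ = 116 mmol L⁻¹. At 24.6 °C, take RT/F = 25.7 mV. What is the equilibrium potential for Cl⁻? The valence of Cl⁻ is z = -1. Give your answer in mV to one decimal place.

-76.9 mV

E = (25.7/z) · ln([Cl⁻]_out/[Cl⁻]_in) with z = -1.
For an anion, dividing by z = -1 reverses the sign.
= (25.7/-1) · ln(116/5.83) = -25.70 · ln(19.9)
= -25.70 · (2.9906) = -76.86 mV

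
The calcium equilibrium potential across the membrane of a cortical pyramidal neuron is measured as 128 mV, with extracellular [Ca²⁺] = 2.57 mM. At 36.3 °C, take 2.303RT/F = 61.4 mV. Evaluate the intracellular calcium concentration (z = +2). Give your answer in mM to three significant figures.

Nernst: E = (61.4/2) · log₁₀([out]/[in]), so log₁₀([out]/[in]) = 128.0 × 2 / 61.4 = 4.1694.
[out]/[in] = 10^(4.1694) = 1.477e+04.
[in] = 2.57 / 1.477e+04 = 0.000174 mM.

0.000174 mM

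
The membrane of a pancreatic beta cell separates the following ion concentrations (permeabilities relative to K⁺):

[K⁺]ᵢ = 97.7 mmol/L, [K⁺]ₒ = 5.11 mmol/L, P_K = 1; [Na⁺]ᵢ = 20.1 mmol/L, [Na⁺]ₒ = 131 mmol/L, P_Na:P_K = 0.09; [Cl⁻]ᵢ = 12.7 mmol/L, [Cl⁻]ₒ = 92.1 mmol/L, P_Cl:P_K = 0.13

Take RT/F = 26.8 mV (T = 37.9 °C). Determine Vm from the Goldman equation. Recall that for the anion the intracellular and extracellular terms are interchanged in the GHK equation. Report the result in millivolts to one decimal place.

Vm = 26.8 · ln[(Σ P·[cation]ₒ + Σ P·[anion]ᵢ) / (Σ P·[cation]ᵢ + Σ P·[anion]ₒ)]
Numerator = 1×5.11 + 0.09×131 + 0.13×12.7 = 18.55
Denominator = 1×97.7 + 0.09×20.1 + 0.13×92.1 = 111.5
Vm = 26.8 · ln(0.1664) = 26.8 × (-1.7933) = -48.06 mV

-48.1 mV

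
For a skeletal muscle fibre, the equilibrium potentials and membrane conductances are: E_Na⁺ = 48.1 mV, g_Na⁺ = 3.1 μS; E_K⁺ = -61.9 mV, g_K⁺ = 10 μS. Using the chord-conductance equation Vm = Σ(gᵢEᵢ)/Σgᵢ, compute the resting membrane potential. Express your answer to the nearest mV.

-36 mV

Σ gᵢEᵢ = 3.1·(48.1) + 10·(-61.9) = -469.89
Σ gᵢ = 3.1 + 10 = 13.1
Vm = -469.89 / 13.1 = -35.87 mV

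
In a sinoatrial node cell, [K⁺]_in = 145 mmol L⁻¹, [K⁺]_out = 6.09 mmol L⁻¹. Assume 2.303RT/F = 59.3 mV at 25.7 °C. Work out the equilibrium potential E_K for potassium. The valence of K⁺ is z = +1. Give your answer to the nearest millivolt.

-82 mV

E = (59.3/z) · log₁₀([K⁺]_out/[K⁺]_in) with z = +1.
= (59.3/1) · log₁₀(6.09/145) = 59.30 · log₁₀(0.042)
= 59.30 · (-1.3768) = -81.64 mV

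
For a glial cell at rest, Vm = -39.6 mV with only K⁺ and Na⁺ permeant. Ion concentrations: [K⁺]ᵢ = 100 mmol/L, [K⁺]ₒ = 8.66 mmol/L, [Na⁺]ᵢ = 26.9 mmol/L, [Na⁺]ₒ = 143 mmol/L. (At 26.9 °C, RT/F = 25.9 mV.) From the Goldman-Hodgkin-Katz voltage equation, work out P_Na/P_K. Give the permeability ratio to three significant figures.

0.0949

Let α = P_Na/P_K. GHK: Vm = 25.9·ln[(Kₒ + α·Naₒ)/(Kᵢ + α·Naᵢ)].
e^(Vm/25.9) = e^(-39.6/25.9) = 0.21676
So 0.21676·(Kᵢ + α·Naᵢ) = Kₒ + α·Naₒ → α = (0.21676·100.0 − 8.66) / (143.0 − 0.21676·26.9)
α = (21.68 − 8.66) / (143.0 − 5.831) = 13.02/137.2 = 0.09489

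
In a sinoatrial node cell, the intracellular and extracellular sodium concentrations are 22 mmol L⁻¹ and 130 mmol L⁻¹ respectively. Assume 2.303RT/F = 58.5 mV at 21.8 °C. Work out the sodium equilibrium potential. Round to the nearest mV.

E = (58.5/z) · log₁₀([Na⁺]_out/[Na⁺]_in) with z = +1.
= (58.5/1) · log₁₀(130/22) = 58.50 · log₁₀(5.909)
= 58.50 · (0.7715) = 45.13 mV

45 mV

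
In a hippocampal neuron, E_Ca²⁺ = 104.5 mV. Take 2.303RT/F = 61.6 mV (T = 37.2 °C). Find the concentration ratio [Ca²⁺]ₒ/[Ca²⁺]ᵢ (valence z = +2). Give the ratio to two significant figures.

2500

log₁₀([out]/[in]) = E·z/(61.6) = 104.5 × 2 / 61.6 = 3.3929
[out]/[in] = 10^(3.3929) = 2471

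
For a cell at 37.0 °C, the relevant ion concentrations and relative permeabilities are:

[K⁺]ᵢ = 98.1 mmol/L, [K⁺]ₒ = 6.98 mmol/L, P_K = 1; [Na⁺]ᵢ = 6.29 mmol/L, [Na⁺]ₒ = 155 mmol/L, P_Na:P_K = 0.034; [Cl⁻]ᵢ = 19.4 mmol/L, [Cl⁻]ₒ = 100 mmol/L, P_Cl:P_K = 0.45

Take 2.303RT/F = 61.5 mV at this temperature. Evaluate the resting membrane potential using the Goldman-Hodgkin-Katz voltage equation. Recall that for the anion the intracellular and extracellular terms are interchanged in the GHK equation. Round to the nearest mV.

Vm = 61.5 · log₁₀[(Σ P·[cation]ₒ + Σ P·[anion]ᵢ) / (Σ P·[cation]ᵢ + Σ P·[anion]ₒ)]
Numerator = 1×6.98 + 0.034×155 + 0.45×19.4 = 20.98
Denominator = 1×98.1 + 0.034×6.29 + 0.45×100 = 143.3
Vm = 61.5 · log₁₀(0.14639) = 61.5 × (-0.8345) = -51.32 mV

-51 mV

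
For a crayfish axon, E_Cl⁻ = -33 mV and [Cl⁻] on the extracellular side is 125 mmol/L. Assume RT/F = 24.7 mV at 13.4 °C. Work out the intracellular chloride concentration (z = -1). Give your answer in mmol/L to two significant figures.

Nernst: E = (24.7/-1) · ln([out]/[in]), so ln([out]/[in]) = -33.0 × -1 / 24.7 = 1.3360.
[out]/[in] = e^(1.3360) = 3.804.
[in] = 125 / 3.804 = 32.86 mmol/L.

33 mmol/L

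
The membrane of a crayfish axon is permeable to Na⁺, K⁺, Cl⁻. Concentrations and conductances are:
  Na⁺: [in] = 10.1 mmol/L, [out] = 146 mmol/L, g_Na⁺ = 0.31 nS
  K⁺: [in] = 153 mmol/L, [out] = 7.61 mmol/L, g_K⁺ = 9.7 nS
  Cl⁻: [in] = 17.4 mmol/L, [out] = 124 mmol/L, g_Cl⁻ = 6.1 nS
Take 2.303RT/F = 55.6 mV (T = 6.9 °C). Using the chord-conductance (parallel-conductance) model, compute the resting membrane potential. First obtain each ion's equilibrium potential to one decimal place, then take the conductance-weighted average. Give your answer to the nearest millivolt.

E_Na⁺ = (55.6/1)·log₁₀(146/10.1) = 64.5 mV
E_K⁺ = (55.6/1)·log₁₀(7.61/153) = -72.5 mV
E_Cl⁻ = (55.6/-1)·log₁₀(124/17.4) = -47.4 mV
Vm = (Σ gᵢEᵢ)/(Σ gᵢ) = (0.31·64.5 + 9.7·-72.5 + 6.1·-47.4) / (0.31 + 9.7 + 6.1)
= -972.39 / 16.11 = -60.36 mV

-60 mV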